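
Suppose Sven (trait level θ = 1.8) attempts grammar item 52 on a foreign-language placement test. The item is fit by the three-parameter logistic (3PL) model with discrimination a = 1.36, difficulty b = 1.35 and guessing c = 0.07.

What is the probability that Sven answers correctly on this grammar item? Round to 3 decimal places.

0.673

P(θ) = c + (1 − c) · 1 / (1 + exp(−a(θ − b)))
Exponent: 1.36 × (1.8 − 1.35) = 0.6120
1/(1 + e^{-0.6120}) = 0.6484
P = 0.07 + 0.93 × 0.6484 = 0.6730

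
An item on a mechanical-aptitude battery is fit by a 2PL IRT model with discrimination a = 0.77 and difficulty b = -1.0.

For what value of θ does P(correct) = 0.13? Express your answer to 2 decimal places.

P(θ) = 1 / (1 + exp(−a(θ − b)))
logit = ln(0.1300/0.8700) = -1.9010
θ = b + logit/(a) = -1.0 + (-1.9010)/0.7700 = -3.4688

-3.47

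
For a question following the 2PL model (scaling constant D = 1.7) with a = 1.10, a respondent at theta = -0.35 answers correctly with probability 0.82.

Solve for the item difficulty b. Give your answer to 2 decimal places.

-1.16

P(theta) = 1 / (1 + exp(−D·a(theta − b)))
logit(0.82) = ln(0.82/0.18) = 1.5163
b = theta − logit/(1.7·a) = -0.35 − 1.5163/1.8700 = -1.1609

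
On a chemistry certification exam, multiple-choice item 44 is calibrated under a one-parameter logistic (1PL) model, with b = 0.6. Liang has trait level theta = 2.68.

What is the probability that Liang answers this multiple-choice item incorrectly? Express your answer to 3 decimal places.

0.111

P(theta) = 1 / (1 + exp(−(theta − b)))
Exponent: (2.68 − 0.6) = 2.0800
1/(1 + e^{-2.0800}) = 0.8889
P = 0.8889
P(incorrect) = 1 − 0.8889 = 0.1111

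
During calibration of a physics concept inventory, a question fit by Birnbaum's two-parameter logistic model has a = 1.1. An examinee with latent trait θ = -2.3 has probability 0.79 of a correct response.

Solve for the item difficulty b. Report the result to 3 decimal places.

P(θ) = 1 / (1 + exp(−a(θ − b)))
logit(0.79) = ln(0.79/0.21) = 1.3249
b = θ − logit/(a) = -2.3 − 1.3249/1.1000 = -3.5045

-3.504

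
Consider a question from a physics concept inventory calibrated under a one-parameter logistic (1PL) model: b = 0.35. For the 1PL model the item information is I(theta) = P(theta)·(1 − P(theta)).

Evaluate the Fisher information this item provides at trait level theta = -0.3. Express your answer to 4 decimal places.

P = 1/(1+e^{0.6500}) = 0.3430
P(1−P) = 0.3430 × 0.6570 = 0.2253
I = P(1−P) = 0.22535

0.2253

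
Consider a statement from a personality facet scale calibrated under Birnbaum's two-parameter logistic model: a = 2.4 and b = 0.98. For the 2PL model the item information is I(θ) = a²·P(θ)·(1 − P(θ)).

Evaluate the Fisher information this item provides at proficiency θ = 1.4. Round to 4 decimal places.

1.1283

P = 1/(1+e^{-1.0080}) = 0.7326
P(1−P) = 0.7326 × 0.2674 = 0.1959
I = a² × P(1−P) = 2.4² × 0.1959 = 1.12829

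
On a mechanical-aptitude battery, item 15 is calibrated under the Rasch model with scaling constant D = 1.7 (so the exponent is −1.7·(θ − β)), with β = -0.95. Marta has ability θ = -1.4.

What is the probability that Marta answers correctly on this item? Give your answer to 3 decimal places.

0.318

P(θ) = 1 / (1 + exp(−D·(θ − β)))
Exponent: 1.7 × (-1.4 − (-0.95)) = -0.7650
1/(1 + e^{0.7650}) = 0.3176
P = 0.3176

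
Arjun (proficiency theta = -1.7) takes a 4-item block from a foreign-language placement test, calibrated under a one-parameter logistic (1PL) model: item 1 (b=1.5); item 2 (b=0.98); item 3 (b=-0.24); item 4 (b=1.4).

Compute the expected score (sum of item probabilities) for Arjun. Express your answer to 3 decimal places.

0.335

P(theta) = 1 / (1 + exp(−(theta − b)))
P_1 = 1/(1+e^{3.2000}) = 0.0392
P_2 = 1/(1+e^{2.6800}) = 0.0642
P_3 = 1/(1+e^{1.4600}) = 0.1885
P_4 = 1/(1+e^{3.1000}) = 0.0431
E[score] = 0.0392 + 0.0642 + 0.1885 + 0.0431 = 0.3349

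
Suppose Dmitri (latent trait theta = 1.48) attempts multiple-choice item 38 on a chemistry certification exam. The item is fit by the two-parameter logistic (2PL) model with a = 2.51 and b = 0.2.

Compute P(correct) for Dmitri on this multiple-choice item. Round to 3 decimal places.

P(theta) = 1 / (1 + exp(−a(theta − b)))
Exponent: 2.51 × (1.48 − 0.2) = 3.2128
1/(1 + e^{-3.2128}) = 0.9613

0.961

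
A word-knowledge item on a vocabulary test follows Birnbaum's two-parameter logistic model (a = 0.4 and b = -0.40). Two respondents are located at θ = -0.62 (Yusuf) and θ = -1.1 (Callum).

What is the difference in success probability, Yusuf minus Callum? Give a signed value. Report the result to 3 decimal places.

0.048

P(θ) = 1 / (1 + exp(−a(θ − b)))
P(Yusuf) = 0.4780  [exponent -0.0880]
P(Callum) = 0.4305  [exponent -0.2800]
Difference = 0.4780 − 0.4305 = 0.0476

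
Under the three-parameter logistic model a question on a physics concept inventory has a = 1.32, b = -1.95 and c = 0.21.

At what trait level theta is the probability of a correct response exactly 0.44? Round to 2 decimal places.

-2.62

P(theta) = c + (1 − c) · 1 / (1 + exp(−a(theta − b)))
Remove guessing floor: (0.44 − 0.21)/(1 − 0.21) = 0.2911
logit = ln(0.2911/0.7089) = -0.8899
theta = b + logit/(a) = -1.95 + (-0.8899)/1.3200 = -2.6241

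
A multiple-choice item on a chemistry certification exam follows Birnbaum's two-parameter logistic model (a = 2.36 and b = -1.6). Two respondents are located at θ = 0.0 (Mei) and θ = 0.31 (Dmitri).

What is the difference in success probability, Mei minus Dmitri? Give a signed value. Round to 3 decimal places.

P(θ) = 1 / (1 + exp(−a(θ − b)))
P(Mei) = 0.9776  [exponent 3.7760]
P(Dmitri) = 0.9891  [exponent 4.5076]
Difference = 0.9776 − 0.9891 = -0.0115

-0.011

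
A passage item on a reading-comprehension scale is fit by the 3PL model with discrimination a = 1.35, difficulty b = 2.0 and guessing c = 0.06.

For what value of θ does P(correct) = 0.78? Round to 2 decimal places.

2.88

P(θ) = c + (1 − c) · 1 / (1 + exp(−a(θ − b)))
Remove guessing floor: (0.78 − 0.06)/(1 − 0.06) = 0.7660
logit = ln(0.7660/0.2340) = 1.1856
θ = b + logit/(a) = 2.0 + 1.1856/1.3500 = 2.8782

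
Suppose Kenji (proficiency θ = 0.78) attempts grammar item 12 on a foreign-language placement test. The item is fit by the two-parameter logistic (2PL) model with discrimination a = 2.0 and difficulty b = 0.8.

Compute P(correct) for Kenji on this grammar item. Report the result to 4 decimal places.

P(θ) = 1 / (1 + exp(−a(θ − b)))
Exponent: 2.0 × (0.78 − 0.8) = -0.0400
1/(1 + e^{0.0400}) = 0.4900

0.4900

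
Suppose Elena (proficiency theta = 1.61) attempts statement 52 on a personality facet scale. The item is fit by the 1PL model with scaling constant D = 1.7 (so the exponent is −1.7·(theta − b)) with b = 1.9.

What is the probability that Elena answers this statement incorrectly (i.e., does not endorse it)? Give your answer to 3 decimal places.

P(theta) = 1 / (1 + exp(−D·(theta − b)))
Exponent: 1.7 × (1.61 − 1.9) = -0.4930
1/(1 + e^{0.4930}) = 0.3792
P = 0.3792
P(incorrect) = 1 − 0.3792 = 0.6208

0.621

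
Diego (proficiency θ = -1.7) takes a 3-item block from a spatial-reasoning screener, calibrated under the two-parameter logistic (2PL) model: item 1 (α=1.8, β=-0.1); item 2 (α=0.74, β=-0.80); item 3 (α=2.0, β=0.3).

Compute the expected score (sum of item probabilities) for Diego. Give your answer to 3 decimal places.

P(θ) = 1 / (1 + exp(−α(θ − β)))
P_1 = 1/(1+e^{2.8800}) = 0.0532
P_2 = 1/(1+e^{0.6660}) = 0.3394
P_3 = 1/(1+e^{4.0000}) = 0.0180
E[score] = 0.0532 + 0.3394 + 0.0180 = 0.4105

0.411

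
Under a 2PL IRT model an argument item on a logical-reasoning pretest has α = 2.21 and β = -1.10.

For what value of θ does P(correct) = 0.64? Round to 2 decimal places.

-0.84

P(θ) = 1 / (1 + exp(−α(θ − β)))
logit = ln(0.6400/0.3600) = 0.5754
θ = β + logit/(α) = -1.10 + 0.5754/2.2100 = -0.8397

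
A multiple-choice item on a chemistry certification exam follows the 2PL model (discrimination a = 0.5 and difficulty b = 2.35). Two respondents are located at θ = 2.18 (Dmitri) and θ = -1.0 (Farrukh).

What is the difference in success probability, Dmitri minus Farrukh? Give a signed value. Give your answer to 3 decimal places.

P(θ) = 1 / (1 + exp(−a(θ − b)))
P(Dmitri) = 0.4788  [exponent -0.0850]
P(Farrukh) = 0.1578  [exponent -1.6750]
Difference = 0.4788 − 0.1578 = 0.3210

0.321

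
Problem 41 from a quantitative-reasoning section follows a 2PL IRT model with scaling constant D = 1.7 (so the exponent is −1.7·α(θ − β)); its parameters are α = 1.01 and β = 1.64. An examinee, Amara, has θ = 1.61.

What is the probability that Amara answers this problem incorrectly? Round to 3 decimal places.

0.513

P(θ) = 1 / (1 + exp(−D·α(θ − β)))
Exponent: 1.7 × 1.01 × (1.61 − 1.64) = -0.0515
1/(1 + e^{0.0515}) = 0.4871
P = 0.4871
P(incorrect) = 1 − 0.4871 = 0.5129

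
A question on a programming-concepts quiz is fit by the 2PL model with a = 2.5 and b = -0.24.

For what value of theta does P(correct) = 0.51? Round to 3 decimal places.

-0.224

P(theta) = 1 / (1 + exp(−a(theta − b)))
logit = ln(0.5100/0.4900) = 0.0400
theta = b + logit/(a) = -0.24 + 0.0400/2.5000 = -0.2240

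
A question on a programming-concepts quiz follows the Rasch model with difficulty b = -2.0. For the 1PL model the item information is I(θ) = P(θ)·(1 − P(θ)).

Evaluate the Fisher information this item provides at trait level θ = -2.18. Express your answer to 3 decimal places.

0.248

P = 1/(1+e^{0.1800}) = 0.4551
P(1−P) = 0.4551 × 0.5449 = 0.2480
I = P(1−P) = 0.24799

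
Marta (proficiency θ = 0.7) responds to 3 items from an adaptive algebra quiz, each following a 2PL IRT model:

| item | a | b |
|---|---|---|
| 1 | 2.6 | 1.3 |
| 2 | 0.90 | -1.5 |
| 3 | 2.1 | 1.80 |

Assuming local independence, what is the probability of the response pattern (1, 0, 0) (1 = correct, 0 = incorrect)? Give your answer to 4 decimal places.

P(θ) = 1 / (1 + exp(−a(θ − b)))
P_1 = 1/(1+e^{1.5600}) = 0.1736
P_2 = 1/(1+e^{-1.9800}) = 0.8787
P_3 = 1/(1+e^{2.3100}) = 0.0903
L = P_1 × (1−P_2) × (1−P_3) = 0.1736 × 0.1213 × 0.9097 = 0.01916

0.0192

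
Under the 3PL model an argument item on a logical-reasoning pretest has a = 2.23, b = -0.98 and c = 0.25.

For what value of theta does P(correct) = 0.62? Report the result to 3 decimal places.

P(theta) = c + (1 − c) · 1 / (1 + exp(−a(theta − b)))
Remove guessing floor: (0.62 − 0.25)/(1 − 0.25) = 0.4933
logit = ln(0.4933/0.5067) = -0.0267
theta = b + logit/(a) = -0.98 + (-0.0267)/2.2300 = -0.9920

-0.992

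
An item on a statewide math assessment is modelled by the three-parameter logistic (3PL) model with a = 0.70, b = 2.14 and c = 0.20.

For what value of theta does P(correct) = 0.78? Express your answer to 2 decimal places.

3.52

P(theta) = c + (1 − c) · 1 / (1 + exp(−a(theta − b)))
Remove guessing floor: (0.78 − 0.20)/(1 − 0.20) = 0.7250
logit = ln(0.7250/0.2750) = 0.9694
theta = b + logit/(a) = 2.14 + 0.9694/0.7000 = 3.5249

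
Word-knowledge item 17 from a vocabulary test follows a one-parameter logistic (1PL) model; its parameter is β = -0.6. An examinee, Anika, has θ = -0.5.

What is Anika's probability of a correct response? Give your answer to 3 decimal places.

P(θ) = 1 / (1 + exp(−(θ − β)))
Exponent: (-0.5 − (-0.6)) = 0.1000
1/(1 + e^{-0.1000}) = 0.5250
P = 0.5250

0.525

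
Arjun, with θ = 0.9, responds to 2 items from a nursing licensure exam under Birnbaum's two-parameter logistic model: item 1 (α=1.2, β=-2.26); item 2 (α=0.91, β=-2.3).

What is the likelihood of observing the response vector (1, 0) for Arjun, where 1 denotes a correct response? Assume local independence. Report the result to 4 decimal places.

0.0504

P(θ) = 1 / (1 + exp(−α(θ − β)))
P_1 = 1/(1+e^{-3.7920}) = 0.9779
P_2 = 1/(1+e^{-2.9120}) = 0.9484
L = P_1 × (1−P_2) = 0.9779 × 0.0516 = 0.05043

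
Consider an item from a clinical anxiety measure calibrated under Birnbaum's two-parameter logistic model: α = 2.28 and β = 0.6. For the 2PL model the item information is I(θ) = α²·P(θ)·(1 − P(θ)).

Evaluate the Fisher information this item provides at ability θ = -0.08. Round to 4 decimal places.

0.7506

P = 1/(1+e^{1.5504}) = 0.1750
P(1−P) = 0.1750 × 0.8250 = 0.1444
I = α² × P(1−P) = 2.28² × 0.1444 = 0.75062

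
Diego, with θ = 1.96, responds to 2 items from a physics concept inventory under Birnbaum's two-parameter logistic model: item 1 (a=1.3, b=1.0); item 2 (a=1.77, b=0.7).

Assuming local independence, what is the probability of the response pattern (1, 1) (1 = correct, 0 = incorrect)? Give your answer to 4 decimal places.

P(θ) = 1 / (1 + exp(−a(θ − b)))
P_1 = 1/(1+e^{-1.2480}) = 0.7770
P_2 = 1/(1+e^{-2.2302}) = 0.9029
L = P_1 × P_2 = 0.7770 × 0.9029 = 0.70153

0.7015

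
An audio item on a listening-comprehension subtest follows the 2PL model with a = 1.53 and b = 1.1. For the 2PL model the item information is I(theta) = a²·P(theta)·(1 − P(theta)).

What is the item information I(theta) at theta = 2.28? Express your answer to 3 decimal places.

0.284

P = 1/(1+e^{-1.8054}) = 0.8588
P(1−P) = 0.8588 × 0.1412 = 0.1213
I = a² × P(1−P) = 1.53² × 0.1213 = 0.28386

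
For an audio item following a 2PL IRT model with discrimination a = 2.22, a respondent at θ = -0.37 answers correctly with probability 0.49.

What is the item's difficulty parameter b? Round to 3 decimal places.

-0.352

P(θ) = 1 / (1 + exp(−a(θ − b)))
logit(0.49) = ln(0.49/0.51) = -0.0400
b = θ − logit/(a) = -0.37 − (-0.0400)/2.2200 = -0.3520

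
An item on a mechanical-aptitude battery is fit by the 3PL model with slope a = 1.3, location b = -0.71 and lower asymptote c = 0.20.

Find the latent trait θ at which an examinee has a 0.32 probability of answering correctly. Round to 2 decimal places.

-2.04

P(θ) = c + (1 − c) · 1 / (1 + exp(−a(θ − b)))
Remove guessing floor: (0.32 − 0.20)/(1 − 0.20) = 0.1500
logit = ln(0.1500/0.8500) = -1.7346
θ = b + logit/(a) = -0.71 + (-1.7346)/1.3000 = -2.0443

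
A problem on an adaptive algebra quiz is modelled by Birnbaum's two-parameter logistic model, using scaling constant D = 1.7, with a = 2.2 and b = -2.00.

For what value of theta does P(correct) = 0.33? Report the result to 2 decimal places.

P(theta) = 1 / (1 + exp(−D·a(theta − b)))
logit = ln(0.3300/0.6700) = -0.7082
theta = b + logit/(1.7·a) = -2.00 + (-0.7082)/3.7400 = -2.1894

-2.19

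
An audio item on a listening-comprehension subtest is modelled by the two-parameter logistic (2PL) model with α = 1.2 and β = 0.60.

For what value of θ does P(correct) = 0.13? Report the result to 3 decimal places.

-0.984

P(θ) = 1 / (1 + exp(−α(θ − β)))
logit = ln(0.1300/0.8700) = -1.9010
θ = β + logit/(α) = 0.60 + (-1.9010)/1.2000 = -0.9841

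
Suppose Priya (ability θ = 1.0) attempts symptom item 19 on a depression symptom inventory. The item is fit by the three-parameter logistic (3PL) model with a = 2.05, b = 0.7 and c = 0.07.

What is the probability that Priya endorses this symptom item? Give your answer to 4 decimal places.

P(θ) = c + (1 − c) · 1 / (1 + exp(−a(θ − b)))
Exponent: 2.05 × (1.0 − 0.7) = 0.6150
1/(1 + e^{-0.6150}) = 0.6491
P = 0.07 + 0.93 × 0.6491 = 0.6736

0.6736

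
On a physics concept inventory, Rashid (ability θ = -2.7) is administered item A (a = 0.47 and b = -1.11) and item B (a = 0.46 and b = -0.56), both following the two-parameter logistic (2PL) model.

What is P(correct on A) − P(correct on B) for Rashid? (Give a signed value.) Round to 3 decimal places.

0.049

P(θ) = 1 / (1 + exp(−a(θ − b)))
P_A = 0.3214
P_B = 0.2720
P_A − P_B = 0.0494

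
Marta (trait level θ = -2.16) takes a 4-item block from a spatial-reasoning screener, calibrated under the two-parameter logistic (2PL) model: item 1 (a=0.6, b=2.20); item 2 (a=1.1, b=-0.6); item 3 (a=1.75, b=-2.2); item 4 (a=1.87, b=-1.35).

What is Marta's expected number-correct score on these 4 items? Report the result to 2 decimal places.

P(θ) = 1 / (1 + exp(−a(θ − b)))
P_1 = 1/(1+e^{2.6160}) = 0.0681
P_2 = 1/(1+e^{1.7160}) = 0.1524
P_3 = 1/(1+e^{-0.0700}) = 0.5175
P_4 = 1/(1+e^{1.5147}) = 0.1802
E[score] = 0.0681 + 0.1524 + 0.5175 + 0.1802 = 0.9182

0.92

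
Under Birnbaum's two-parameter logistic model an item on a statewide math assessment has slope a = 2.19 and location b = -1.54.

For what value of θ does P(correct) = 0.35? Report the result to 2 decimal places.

-1.82

P(θ) = 1 / (1 + exp(−a(θ − b)))
logit = ln(0.3500/0.6500) = -0.6190
θ = b + logit/(a) = -1.54 + (-0.6190)/2.1900 = -1.8227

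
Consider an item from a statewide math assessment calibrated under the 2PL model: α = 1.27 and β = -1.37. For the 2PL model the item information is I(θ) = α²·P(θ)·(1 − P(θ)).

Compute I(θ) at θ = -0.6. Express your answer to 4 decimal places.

0.3203

P = 1/(1+e^{-0.9779}) = 0.7267
P(1−P) = 0.7267 × 0.2733 = 0.1986
I = α² × P(1−P) = 1.27² × 0.1986 = 0.32034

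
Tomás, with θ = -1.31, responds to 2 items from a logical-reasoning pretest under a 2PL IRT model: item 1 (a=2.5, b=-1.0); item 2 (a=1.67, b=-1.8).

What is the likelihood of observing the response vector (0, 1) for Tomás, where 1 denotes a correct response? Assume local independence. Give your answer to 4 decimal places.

0.4750

P(θ) = 1 / (1 + exp(−a(θ − b)))
P_1 = 1/(1+e^{0.7750}) = 0.3154
P_2 = 1/(1+e^{-0.8183}) = 0.6939
L = (1−P_1) × P_2 = 0.6846 × 0.6939 = 0.47503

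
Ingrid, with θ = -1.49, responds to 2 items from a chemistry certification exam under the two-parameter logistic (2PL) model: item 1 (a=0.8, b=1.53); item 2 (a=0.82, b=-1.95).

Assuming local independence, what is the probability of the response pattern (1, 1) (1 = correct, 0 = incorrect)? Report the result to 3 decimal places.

0.049

P(θ) = 1 / (1 + exp(−a(θ − b)))
P_1 = 1/(1+e^{2.4160}) = 0.0820
P_2 = 1/(1+e^{-0.3772}) = 0.5932
L = P_1 × P_2 = 0.0820 × 0.5932 = 0.04862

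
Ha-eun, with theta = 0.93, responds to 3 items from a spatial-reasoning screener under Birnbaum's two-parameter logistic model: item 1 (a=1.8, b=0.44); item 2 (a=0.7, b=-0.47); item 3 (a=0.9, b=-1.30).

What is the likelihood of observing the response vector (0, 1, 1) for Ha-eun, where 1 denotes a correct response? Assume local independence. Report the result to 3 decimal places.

P(theta) = 1 / (1 + exp(−a(theta − b)))
P_1 = 1/(1+e^{-0.8820}) = 0.7072
P_2 = 1/(1+e^{-0.9800}) = 0.7271
P_3 = 1/(1+e^{-2.0070}) = 0.8815
L = (1−P_1) × P_2 × P_3 = 0.2928 × 0.7271 × 0.8815 = 0.18765

0.188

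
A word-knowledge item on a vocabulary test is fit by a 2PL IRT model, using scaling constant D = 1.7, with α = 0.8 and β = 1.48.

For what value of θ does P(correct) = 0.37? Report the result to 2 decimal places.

P(θ) = 1 / (1 + exp(−D·α(θ − β)))
logit = ln(0.3700/0.6300) = -0.5322
θ = β + logit/(1.7·α) = 1.48 + (-0.5322)/1.3600 = 1.0887

1.09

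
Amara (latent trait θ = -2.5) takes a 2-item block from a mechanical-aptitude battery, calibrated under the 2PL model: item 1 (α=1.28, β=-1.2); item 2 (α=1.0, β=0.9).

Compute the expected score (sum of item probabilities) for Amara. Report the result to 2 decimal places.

P(θ) = 1 / (1 + exp(−α(θ − β)))
P_1 = 1/(1+e^{1.6640}) = 0.1592
P_2 = 1/(1+e^{3.4000}) = 0.0323
E[score] = 0.1592 + 0.0323 = 0.1915

0.19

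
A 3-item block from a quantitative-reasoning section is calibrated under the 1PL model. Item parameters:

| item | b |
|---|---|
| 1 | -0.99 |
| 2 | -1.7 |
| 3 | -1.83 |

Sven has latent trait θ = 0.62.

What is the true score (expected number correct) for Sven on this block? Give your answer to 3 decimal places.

P(θ) = 1 / (1 + exp(−(θ − b)))
P_1 = 1/(1+e^{-1.6100}) = 0.8334
P_2 = 1/(1+e^{-2.3200}) = 0.9105
P_3 = 1/(1+e^{-2.4500}) = 0.9206
E[score] = 0.8334 + 0.9105 + 0.9206 = 2.6645

2.664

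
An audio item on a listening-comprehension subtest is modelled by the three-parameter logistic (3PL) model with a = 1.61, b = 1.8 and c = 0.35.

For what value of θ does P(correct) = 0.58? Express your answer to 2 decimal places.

P(θ) = c + (1 − c) · 1 / (1 + exp(−a(θ − b)))
Remove guessing floor: (0.58 − 0.35)/(1 − 0.35) = 0.3538
logit = ln(0.3538/0.6462) = -0.6022
θ = b + logit/(a) = 1.8 + (-0.6022)/1.6100 = 1.4260

1.43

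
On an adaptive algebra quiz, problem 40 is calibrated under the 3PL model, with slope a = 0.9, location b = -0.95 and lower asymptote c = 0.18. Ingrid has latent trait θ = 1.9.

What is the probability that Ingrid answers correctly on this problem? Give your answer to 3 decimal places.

P(θ) = c + (1 − c) · 1 / (1 + exp(−a(θ − b)))
Exponent: 0.9 × (1.9 − (-0.95)) = 2.5650
1/(1 + e^{-2.5650}) = 0.9286
P = 0.18 + 0.82 × 0.9286 = 0.9414

0.941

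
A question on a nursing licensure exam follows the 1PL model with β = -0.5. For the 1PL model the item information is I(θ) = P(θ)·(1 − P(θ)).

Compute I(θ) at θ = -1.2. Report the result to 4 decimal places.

0.2217

P = 1/(1+e^{0.7000}) = 0.3318
P(1−P) = 0.3318 × 0.6682 = 0.2217
I = P(1−P) = 0.22171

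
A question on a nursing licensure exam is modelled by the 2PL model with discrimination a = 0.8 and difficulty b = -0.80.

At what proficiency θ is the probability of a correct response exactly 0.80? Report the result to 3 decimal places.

P(θ) = 1 / (1 + exp(−a(θ − b)))
logit = ln(0.8000/0.2000) = 1.3863
θ = b + logit/(a) = -0.80 + 1.3863/0.8000 = 0.9329

0.933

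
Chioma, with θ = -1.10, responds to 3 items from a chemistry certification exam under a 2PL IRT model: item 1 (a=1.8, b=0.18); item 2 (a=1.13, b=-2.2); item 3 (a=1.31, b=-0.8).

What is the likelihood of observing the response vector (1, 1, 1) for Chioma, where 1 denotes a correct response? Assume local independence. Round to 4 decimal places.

0.0284

P(θ) = 1 / (1 + exp(−a(θ − b)))
P_1 = 1/(1+e^{2.3040}) = 0.0908
P_2 = 1/(1+e^{-1.2430}) = 0.7761
P_3 = 1/(1+e^{0.3930}) = 0.4030
L = P_1 × P_2 × P_3 = 0.0908 × 0.7761 × 0.4030 = 0.02840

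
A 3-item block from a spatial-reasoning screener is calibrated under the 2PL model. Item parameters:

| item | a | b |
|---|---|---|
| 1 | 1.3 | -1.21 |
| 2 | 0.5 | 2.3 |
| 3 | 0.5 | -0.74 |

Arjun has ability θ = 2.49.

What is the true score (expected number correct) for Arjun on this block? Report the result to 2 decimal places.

2.35

P(θ) = 1 / (1 + exp(−a(θ − b)))
P_1 = 1/(1+e^{-4.8100}) = 0.9919
P_2 = 1/(1+e^{-0.0950}) = 0.5237
P_3 = 1/(1+e^{-1.6150}) = 0.8341
E[score] = 0.9919 + 0.5237 + 0.8341 = 2.3498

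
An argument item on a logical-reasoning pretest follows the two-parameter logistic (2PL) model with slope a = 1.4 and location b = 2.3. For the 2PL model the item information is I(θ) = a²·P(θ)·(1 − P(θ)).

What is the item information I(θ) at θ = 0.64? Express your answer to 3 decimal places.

P = 1/(1+e^{2.3240}) = 0.0892
P(1−P) = 0.0892 × 0.9108 = 0.0812
I = a² × P(1−P) = 1.4² × 0.0812 = 0.15916

0.159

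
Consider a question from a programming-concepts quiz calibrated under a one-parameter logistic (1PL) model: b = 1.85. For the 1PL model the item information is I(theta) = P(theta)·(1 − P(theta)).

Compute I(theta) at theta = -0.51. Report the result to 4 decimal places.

P = 1/(1+e^{2.3600}) = 0.0863
P(1−P) = 0.0863 × 0.9137 = 0.0788
I = P(1−P) = 0.07883

0.0788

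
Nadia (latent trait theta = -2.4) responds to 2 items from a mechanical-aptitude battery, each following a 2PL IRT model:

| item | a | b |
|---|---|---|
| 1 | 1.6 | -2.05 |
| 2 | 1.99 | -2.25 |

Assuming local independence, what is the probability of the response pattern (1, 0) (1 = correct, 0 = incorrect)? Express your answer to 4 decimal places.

0.2087

P(theta) = 1 / (1 + exp(−a(theta − b)))
P_1 = 1/(1+e^{0.5600}) = 0.3635
P_2 = 1/(1+e^{0.2985}) = 0.4259
L = P_1 × (1−P_2) = 0.3635 × 0.5741 = 0.20870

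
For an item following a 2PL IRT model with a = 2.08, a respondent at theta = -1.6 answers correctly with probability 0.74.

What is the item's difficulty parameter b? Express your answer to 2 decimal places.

-2.10

P(theta) = 1 / (1 + exp(−a(theta − b)))
logit(0.74) = ln(0.74/0.26) = 1.0460
b = theta − logit/(a) = -1.6 − 1.0460/2.0800 = -2.1029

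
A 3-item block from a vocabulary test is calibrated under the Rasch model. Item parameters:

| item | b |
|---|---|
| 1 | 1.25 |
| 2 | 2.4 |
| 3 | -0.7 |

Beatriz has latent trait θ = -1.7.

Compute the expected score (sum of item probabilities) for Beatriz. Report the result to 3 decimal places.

0.335

P(θ) = 1 / (1 + exp(−(θ − b)))
P_1 = 1/(1+e^{2.9500}) = 0.0497
P_2 = 1/(1+e^{4.1000}) = 0.0163
P_3 = 1/(1+e^{1.0000}) = 0.2689
E[score] = 0.0497 + 0.0163 + 0.2689 = 0.3350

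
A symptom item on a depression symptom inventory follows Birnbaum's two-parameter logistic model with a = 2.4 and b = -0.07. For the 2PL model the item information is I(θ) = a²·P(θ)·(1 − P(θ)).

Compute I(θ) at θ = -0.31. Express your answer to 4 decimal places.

1.3269

P = 1/(1+e^{0.5760}) = 0.3599
P(1−P) = 0.3599 × 0.6401 = 0.2304
I = a² × P(1−P) = 2.4² × 0.2304 = 1.32687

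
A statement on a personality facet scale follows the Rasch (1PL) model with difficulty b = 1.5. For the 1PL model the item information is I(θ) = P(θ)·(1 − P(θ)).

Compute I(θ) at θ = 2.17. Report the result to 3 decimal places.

0.224

P = 1/(1+e^{-0.6700}) = 0.6615
P(1−P) = 0.6615 × 0.3385 = 0.2239
I = P(1−P) = 0.22392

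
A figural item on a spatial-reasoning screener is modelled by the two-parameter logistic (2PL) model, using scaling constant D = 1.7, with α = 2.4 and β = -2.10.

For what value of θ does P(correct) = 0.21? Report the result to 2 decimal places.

P(θ) = 1 / (1 + exp(−D·α(θ − β)))
logit = ln(0.2100/0.7900) = -1.3249
θ = β + logit/(1.7·α) = -2.10 + (-1.3249)/4.0800 = -2.4247

-2.42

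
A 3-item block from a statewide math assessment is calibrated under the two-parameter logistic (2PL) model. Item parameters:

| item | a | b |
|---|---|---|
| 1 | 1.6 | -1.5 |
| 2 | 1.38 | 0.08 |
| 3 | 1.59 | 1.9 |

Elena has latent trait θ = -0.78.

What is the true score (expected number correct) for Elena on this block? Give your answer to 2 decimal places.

P(θ) = 1 / (1 + exp(−a(θ − b)))
P_1 = 1/(1+e^{-1.1520}) = 0.7599
P_2 = 1/(1+e^{1.1868}) = 0.2338
P_3 = 1/(1+e^{4.2612}) = 0.0139
E[score] = 0.7599 + 0.2338 + 0.0139 = 1.0076

1.01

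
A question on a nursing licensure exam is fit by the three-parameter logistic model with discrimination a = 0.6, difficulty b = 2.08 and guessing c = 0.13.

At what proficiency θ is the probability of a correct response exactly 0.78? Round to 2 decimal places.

P(θ) = c + (1 − c) · 1 / (1 + exp(−a(θ − b)))
Remove guessing floor: (0.78 − 0.13)/(1 − 0.13) = 0.7471
logit = ln(0.7471/0.2529) = 1.0833
θ = b + logit/(a) = 2.08 + 1.0833/0.6000 = 3.8856

3.89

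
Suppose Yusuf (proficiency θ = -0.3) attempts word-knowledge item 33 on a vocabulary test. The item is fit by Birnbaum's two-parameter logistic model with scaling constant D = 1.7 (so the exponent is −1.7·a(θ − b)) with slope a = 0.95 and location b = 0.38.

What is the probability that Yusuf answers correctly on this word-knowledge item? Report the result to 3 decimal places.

P(θ) = 1 / (1 + exp(−D·a(θ − b)))
Exponent: 1.7 × 0.95 × (-0.3 − 0.38) = -1.0982
1/(1 + e^{1.0982}) = 0.2501
P = 0.2501

0.250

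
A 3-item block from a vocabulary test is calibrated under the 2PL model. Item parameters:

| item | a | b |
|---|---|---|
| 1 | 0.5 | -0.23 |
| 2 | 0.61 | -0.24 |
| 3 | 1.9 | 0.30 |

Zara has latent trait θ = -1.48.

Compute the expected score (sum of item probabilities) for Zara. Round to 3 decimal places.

P(θ) = 1 / (1 + exp(−a(θ − b)))
P_1 = 1/(1+e^{0.6250}) = 0.3486
P_2 = 1/(1+e^{0.7564}) = 0.3194
P_3 = 1/(1+e^{3.3820}) = 0.0329
E[score] = 0.3486 + 0.3194 + 0.0329 = 0.7009

0.701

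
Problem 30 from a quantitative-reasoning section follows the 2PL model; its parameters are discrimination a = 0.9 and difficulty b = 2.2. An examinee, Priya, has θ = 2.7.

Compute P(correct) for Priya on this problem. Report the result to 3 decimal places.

0.611

P(θ) = 1 / (1 + exp(−a(θ − b)))
Exponent: 0.9 × (2.7 − 2.2) = 0.4500
1/(1 + e^{-0.4500}) = 0.6106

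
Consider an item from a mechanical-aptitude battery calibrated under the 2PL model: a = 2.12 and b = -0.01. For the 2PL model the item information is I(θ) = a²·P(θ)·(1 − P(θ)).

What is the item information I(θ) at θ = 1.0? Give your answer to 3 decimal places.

P = 1/(1+e^{-2.1412}) = 0.8948
P(1−P) = 0.8948 × 0.1052 = 0.0941
I = a² × P(1−P) = 2.12² × 0.0941 = 0.42292

0.423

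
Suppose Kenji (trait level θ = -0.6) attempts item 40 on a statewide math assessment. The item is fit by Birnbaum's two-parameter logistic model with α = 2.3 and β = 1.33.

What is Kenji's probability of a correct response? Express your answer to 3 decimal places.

0.012

P(θ) = 1 / (1 + exp(−α(θ − β)))
Exponent: 2.3 × (-0.6 − 1.33) = -4.4390
1/(1 + e^{4.4390}) = 0.0117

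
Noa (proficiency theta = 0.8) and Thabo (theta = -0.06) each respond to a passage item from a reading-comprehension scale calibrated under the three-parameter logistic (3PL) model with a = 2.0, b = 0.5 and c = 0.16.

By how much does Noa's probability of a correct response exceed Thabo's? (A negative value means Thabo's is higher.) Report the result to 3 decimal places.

P(theta) = c + (1 − c) · 1 / (1 + exp(−a(theta − b)))
P(Noa) = 0.7024  [exponent 0.6000]
P(Thabo) = 0.3666  [exponent -1.1200]
Difference = 0.7024 − 0.3666 = 0.3357

0.336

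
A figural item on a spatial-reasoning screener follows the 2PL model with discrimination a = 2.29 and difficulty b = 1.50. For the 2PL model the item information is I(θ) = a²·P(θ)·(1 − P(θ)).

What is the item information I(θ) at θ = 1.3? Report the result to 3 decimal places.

1.245

P = 1/(1+e^{0.4580}) = 0.3875
P(1−P) = 0.3875 × 0.6125 = 0.2373
I = a² × P(1−P) = 2.29² × 0.2373 = 1.24461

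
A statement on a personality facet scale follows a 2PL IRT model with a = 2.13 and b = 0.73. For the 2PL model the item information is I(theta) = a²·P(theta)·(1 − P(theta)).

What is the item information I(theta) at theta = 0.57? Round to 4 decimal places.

1.1019

P = 1/(1+e^{0.3408}) = 0.4156
P(1−P) = 0.4156 × 0.5844 = 0.2429
I = a² × P(1−P) = 2.13² × 0.2429 = 1.10192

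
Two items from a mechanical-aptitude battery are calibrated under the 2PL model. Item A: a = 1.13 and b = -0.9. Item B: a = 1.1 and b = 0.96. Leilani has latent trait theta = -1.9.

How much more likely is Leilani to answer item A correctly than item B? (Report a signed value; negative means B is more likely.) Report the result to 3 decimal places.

0.203

P(theta) = 1 / (1 + exp(−a(theta − b)))
P_A = 0.2442
P_B = 0.0412
P_A − P_B = 0.2029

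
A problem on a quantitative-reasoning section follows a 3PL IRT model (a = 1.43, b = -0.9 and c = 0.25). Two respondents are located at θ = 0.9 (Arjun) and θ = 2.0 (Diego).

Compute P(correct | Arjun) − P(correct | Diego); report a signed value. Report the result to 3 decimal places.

P(θ) = c + (1 − c) · 1 / (1 + exp(−a(θ − b)))
P(Arjun) = 0.9469  [exponent 2.5740]
P(Diego) = 0.9883  [exponent 4.1470]
Difference = 0.9469 − 0.9883 = -0.0414

-0.041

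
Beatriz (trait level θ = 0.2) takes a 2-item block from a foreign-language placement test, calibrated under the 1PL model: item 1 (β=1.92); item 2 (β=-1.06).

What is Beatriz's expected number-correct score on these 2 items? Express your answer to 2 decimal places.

0.93

P(θ) = 1 / (1 + exp(−(θ − β)))
P_1 = 1/(1+e^{1.7200}) = 0.1519
P_2 = 1/(1+e^{-1.2600}) = 0.7790
E[score] = 0.1519 + 0.7790 = 0.9309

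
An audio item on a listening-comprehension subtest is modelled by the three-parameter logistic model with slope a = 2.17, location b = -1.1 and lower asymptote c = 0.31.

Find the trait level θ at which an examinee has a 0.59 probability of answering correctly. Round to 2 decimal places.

P(θ) = c + (1 − c) · 1 / (1 + exp(−a(θ − b)))
Remove guessing floor: (0.59 − 0.31)/(1 − 0.31) = 0.4058
logit = ln(0.4058/0.5942) = -0.3814
θ = b + logit/(a) = -1.1 + (-0.3814)/2.1700 = -1.2757

-1.28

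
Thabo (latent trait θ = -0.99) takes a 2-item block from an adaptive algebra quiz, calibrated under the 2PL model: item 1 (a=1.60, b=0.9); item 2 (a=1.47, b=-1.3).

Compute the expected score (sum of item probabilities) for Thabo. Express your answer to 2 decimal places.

P(θ) = 1 / (1 + exp(−a(θ − b)))
P_1 = 1/(1+e^{3.0240}) = 0.0464
P_2 = 1/(1+e^{-0.4557}) = 0.6120
E[score] = 0.0464 + 0.6120 = 0.6583

0.66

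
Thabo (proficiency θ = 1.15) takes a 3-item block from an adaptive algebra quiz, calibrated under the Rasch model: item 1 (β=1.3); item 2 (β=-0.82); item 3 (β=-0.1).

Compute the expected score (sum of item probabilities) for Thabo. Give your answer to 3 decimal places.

P(θ) = 1 / (1 + exp(−(θ − β)))
P_1 = 1/(1+e^{0.1500}) = 0.4626
P_2 = 1/(1+e^{-1.9700}) = 0.8776
P_3 = 1/(1+e^{-1.2500}) = 0.7773
E[score] = 0.4626 + 0.8776 + 0.7773 = 2.1175

2.117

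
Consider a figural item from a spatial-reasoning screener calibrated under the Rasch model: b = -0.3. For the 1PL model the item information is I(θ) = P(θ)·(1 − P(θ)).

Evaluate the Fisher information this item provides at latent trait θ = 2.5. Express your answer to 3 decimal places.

0.054

P = 1/(1+e^{-2.8000}) = 0.9427
P(1−P) = 0.9427 × 0.0573 = 0.0540
I = P(1−P) = 0.05404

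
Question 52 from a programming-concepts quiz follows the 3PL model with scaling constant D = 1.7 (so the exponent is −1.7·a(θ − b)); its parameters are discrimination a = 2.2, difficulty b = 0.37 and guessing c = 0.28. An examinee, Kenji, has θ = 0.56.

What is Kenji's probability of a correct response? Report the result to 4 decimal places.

P(θ) = c + (1 − c) · 1 / (1 + exp(−D·a(θ − b)))
Exponent: 1.7 × 2.2 × (0.56 − 0.37) = 0.7106
1/(1 + e^{-0.7106}) = 0.6705
P = 0.28 + 0.72 × 0.6705 = 0.7628

0.7628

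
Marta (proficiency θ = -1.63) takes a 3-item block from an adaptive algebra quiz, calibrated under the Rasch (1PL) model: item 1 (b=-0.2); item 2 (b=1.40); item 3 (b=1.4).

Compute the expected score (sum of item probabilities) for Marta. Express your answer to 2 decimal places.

P(θ) = 1 / (1 + exp(−(θ − b)))
P_1 = 1/(1+e^{1.4300}) = 0.1931
P_2 = 1/(1+e^{3.0300}) = 0.0461
P_3 = 1/(1+e^{3.0300}) = 0.0461
E[score] = 0.1931 + 0.0461 + 0.0461 = 0.2853

0.29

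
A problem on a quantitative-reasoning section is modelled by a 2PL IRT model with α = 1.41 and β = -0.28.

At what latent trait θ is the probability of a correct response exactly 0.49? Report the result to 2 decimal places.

-0.31

P(θ) = 1 / (1 + exp(−α(θ − β)))
logit = ln(0.4900/0.5100) = -0.0400
θ = β + logit/(α) = -0.28 + (-0.0400)/1.4100 = -0.3084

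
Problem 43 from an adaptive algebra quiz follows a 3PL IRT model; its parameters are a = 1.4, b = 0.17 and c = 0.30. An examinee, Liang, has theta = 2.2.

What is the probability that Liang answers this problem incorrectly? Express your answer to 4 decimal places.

P(theta) = c + (1 − c) · 1 / (1 + exp(−a(theta − b)))
Exponent: 1.4 × (2.2 − 0.17) = 2.8420
1/(1 + e^{-2.8420}) = 0.9449
P = 0.30 + 0.70 × 0.9449 = 0.9614
P(incorrect) = 1 − 0.9614 = 0.0386

0.0386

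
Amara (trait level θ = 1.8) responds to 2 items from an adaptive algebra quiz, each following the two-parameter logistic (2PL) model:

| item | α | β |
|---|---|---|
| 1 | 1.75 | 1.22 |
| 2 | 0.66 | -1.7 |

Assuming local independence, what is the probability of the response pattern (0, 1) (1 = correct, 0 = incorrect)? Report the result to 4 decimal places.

P(θ) = 1 / (1 + exp(−α(θ − β)))
P_1 = 1/(1+e^{-1.0150}) = 0.7340
P_2 = 1/(1+e^{-2.3100}) = 0.9097
L = (1−P_1) × P_2 = 0.2660 × 0.9097 = 0.24198

0.2420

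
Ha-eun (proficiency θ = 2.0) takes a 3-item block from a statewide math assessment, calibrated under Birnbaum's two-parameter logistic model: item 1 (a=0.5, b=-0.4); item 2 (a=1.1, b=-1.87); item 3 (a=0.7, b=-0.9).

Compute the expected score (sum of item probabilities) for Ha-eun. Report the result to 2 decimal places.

2.64

P(θ) = 1 / (1 + exp(−a(θ − b)))
P_1 = 1/(1+e^{-1.2000}) = 0.7685
P_2 = 1/(1+e^{-4.2570}) = 0.9860
P_3 = 1/(1+e^{-2.0300}) = 0.8839
E[score] = 0.7685 + 0.9860 + 0.8839 = 2.6385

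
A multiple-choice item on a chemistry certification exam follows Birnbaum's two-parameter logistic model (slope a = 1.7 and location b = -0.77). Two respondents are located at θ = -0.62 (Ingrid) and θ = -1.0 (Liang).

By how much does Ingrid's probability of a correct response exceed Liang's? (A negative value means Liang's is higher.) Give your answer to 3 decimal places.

P(θ) = 1 / (1 + exp(−a(θ − b)))
P(Ingrid) = 0.5634  [exponent 0.2550]
P(Liang) = 0.4035  [exponent -0.3910]
Difference = 0.5634 − 0.4035 = 0.1599

0.160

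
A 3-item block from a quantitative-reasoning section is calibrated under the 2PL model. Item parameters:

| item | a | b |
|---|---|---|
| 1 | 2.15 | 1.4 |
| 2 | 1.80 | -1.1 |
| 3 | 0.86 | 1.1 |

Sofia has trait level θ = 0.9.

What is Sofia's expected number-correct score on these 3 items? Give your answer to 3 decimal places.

1.685

P(θ) = 1 / (1 + exp(−a(θ − b)))
P_1 = 1/(1+e^{1.0750}) = 0.2545
P_2 = 1/(1+e^{-3.6000}) = 0.9734
P_3 = 1/(1+e^{0.1720}) = 0.4571
E[score] = 0.2545 + 0.9734 + 0.4571 = 1.6850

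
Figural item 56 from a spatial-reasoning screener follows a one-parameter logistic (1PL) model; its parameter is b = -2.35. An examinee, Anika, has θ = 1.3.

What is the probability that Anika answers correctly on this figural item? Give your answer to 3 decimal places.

P(θ) = 1 / (1 + exp(−(θ − b)))
Exponent: (1.3 − (-2.35)) = 3.6500
1/(1 + e^{-3.6500}) = 0.9747
P = 0.9747

0.975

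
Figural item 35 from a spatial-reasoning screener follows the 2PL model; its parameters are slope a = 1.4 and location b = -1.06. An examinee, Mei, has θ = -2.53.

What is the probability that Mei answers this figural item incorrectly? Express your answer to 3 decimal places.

0.887

P(θ) = 1 / (1 + exp(−a(θ − b)))
Exponent: 1.4 × (-2.53 − (-1.06)) = -2.0580
1/(1 + e^{2.0580}) = 0.1132
P(incorrect) = 1 − 0.1132 = 0.8868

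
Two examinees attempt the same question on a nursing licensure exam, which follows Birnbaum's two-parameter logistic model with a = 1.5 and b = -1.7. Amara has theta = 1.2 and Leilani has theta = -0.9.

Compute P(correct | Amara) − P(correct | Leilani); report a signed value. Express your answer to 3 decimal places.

P(theta) = 1 / (1 + exp(−a(theta − b)))
P(Amara) = 0.9873  [exponent 4.3500]
P(Leilani) = 0.7685  [exponent 1.2000]
Difference = 0.9873 − 0.7685 = 0.2187

0.219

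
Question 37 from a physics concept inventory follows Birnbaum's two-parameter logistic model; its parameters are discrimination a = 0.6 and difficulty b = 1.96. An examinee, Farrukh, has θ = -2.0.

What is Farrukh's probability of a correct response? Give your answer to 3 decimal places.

P(θ) = 1 / (1 + exp(−a(θ − b)))
Exponent: 0.6 × (-2.0 − 1.96) = -2.3760
1/(1 + e^{2.3760}) = 0.0850

0.085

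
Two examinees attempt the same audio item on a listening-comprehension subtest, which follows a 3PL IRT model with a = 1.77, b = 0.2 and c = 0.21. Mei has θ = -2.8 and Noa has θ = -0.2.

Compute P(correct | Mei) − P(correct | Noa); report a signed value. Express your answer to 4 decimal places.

-0.2568

P(θ) = c + (1 − c) · 1 / (1 + exp(−a(θ − b)))
P(Mei) = 0.2139  [exponent -5.3100]
P(Noa) = 0.4707  [exponent -0.7080]
Difference = 0.2139 − 0.4707 = -0.2568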